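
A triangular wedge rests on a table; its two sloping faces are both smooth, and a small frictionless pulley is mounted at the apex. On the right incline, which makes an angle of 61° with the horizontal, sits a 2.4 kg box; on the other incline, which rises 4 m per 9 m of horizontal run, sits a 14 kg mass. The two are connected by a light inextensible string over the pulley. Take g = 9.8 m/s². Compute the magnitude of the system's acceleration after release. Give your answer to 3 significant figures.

2.14 m/s²

Resolve each weight along its own incline: the 2.4 kg mass has component 2.4 × 9.8 × sin 61° = 20.571 N down its slope, and the 14 kg mass has 14 × 9.8 × sin 23.96° = 55.722 N down its slope.
The 14 kg side's 55.722 N exceeds the other side's 20.571 N, so that mass slides down and the 2.4 kg mass slides up. Taking that direction as positive, Newton's second law for the whole system gives 55.722 − 20.571 = (2.4 + 14) a, so a = 35.151 / 16.4 = 2.1434 m/s².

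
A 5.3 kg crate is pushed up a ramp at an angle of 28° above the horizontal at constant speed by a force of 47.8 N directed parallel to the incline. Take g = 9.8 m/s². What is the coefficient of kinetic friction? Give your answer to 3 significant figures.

0.511

At constant speed ΣF = 0 along the incline. The applied 47.8 N acts up the slope; the weight component mg sin 28° = 24.384 N and kinetic friction μN both act down the slope.
So 47.8 = 24.384 + μ × 45.860, giving μ = (47.8 − 24.384) / 45.860 = 0.5106.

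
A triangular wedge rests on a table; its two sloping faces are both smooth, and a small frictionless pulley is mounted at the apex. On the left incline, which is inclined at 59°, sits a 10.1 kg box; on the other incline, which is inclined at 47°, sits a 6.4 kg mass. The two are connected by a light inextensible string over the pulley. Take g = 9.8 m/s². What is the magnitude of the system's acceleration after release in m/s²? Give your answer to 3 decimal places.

Resolve each weight along its own incline: the 10.1 kg mass has component 10.1 × 9.8 × sin 59° = 84.842 N down its slope, and the 6.4 kg mass has 6.4 × 9.8 × sin 47° = 45.871 N down its slope.
The 10.1 kg side's 84.842 N exceeds the other side's 45.871 N, so that mass slides down and the 6.4 kg mass slides up. Taking that direction as positive, Newton's second law for the whole system gives 84.842 − 45.871 = (10.1 + 6.4) a, so a = 38.971 / 16.5 = 2.3619 m/s².

2.362 m/s²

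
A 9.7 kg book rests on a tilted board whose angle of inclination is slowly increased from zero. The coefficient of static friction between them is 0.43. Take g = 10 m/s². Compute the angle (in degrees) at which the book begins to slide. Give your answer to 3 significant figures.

At the threshold of sliding, static friction is at its maximum μ_s N and exactly balances the weight component along the incline: mg sin θ = μ_s mg cos θ.
Hence tan θ = μ_s = 0.43, so θ = arctan(0.43) = 23.2677°.

23.3°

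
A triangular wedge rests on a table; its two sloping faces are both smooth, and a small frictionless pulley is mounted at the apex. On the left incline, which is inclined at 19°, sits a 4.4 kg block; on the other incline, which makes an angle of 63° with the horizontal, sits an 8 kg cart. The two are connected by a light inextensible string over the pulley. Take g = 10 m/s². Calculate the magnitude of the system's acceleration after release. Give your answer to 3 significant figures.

Resolve each weight along its own incline: the 4.4 kg mass has component 4.4 × 10 × sin 19° = 14.325 N down its slope, and the 8 kg mass has 8 × 10 × sin 63° = 71.281 N down its slope.
The 8 kg side's 71.281 N exceeds the other side's 14.325 N, so that mass slides down and the 4.4 kg mass slides up. Taking that direction as positive, Newton's second law for the whole system gives 71.281 − 14.325 = (4.4 + 8) a, so a = 56.956 / 12.4 = 4.5932 m/s².

4.59 m/s²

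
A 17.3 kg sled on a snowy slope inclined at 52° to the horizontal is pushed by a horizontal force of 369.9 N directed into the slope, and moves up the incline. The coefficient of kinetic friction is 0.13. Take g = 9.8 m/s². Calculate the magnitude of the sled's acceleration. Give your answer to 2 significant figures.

The horizontal push has components F cos 52° = 369.9 × 0.6157 = 227.747 N up the incline and F sin 52° = 369.9 × 0.7880 = 291.481 N pressing into the surface.
The normal force is therefore N = mg cos 52° + F sin 52° = 104.386 + 291.481 = 395.867 N, and kinetic friction down the slope is μN = 0.13 × 395.867 = 51.463 N.
Along the incline: F cos 52° − mg sin 52° − μN = ma, so 227.747 − 133.598 − 51.463 = 17.3 a, giving a = 2.4674 m/s².

2.5 m/s²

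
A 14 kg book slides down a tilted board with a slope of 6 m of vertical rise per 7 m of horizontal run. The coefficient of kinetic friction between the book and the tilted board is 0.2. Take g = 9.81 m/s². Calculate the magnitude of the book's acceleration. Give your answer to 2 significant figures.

Resolving the weight along the incline: the component pulling the book down the slope is mg sin 40.60° = 14 × 9.81 × 0.6508 = 89.381 N, and the normal force is N = mg cos 40.60° = 14 × 9.81 × 0.7593 = 104.282 N.
Kinetic friction acts up the slope with magnitude f = μN = 0.2 × 104.282 = 20.856 N.
Net force along the incline is 89.381 − 20.856 = 68.525 N, so a = 68.525 / 14 = 4.8946 m/s².

4.9 m/s²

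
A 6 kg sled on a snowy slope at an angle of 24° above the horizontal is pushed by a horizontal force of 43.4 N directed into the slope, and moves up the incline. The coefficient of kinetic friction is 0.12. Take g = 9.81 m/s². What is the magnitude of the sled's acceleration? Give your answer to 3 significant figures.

The horizontal push has components F cos 24° = 43.4 × 0.9135 = 39.646 N up the incline and F sin 24° = 43.4 × 0.4067 = 17.651 N pressing into the surface.
The normal force is therefore N = mg cos 24° + F sin 24° = 53.769 + 17.651 = 71.420 N, and kinetic friction down the slope is μN = 0.12 × 71.420 = 8.570 N.
Along the incline: F cos 24° − mg sin 24° − μN = ma, so 39.646 − 23.938 − 8.570 = 6 a, giving a = 1.1897 m/s².

1.19 m/s²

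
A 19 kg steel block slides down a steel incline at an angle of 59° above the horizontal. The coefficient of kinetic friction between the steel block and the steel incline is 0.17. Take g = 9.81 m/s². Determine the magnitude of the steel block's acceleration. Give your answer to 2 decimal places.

7.55 m/s²

Resolving the weight along the incline: the component pulling the steel block down the slope is mg sin 59° = 19 × 9.81 × 0.8572 = 159.774 N, and the normal force is N = mg cos 59° = 19 × 9.81 × 0.5150 = 95.991 N.
Kinetic friction acts up the slope with magnitude f = μN = 0.17 × 95.991 = 16.318 N.
Net force along the incline is 159.774 − 16.318 = 143.456 N, so a = 143.456 / 19 = 7.5503 m/s².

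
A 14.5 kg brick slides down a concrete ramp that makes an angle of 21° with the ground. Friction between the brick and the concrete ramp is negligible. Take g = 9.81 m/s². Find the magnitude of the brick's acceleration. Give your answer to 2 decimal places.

3.52 m/s²

Resolving the weight along the incline: the component pulling the brick down the slope is mg sin 21° = 14.5 × 9.81 × 0.3584 = 50.981 N, and the normal force is N = mg cos 21° = 14.5 × 9.81 × 0.9336 = 132.800 N.
With no friction the net force along the incline is 50.981 N, so a = g sin 21° = 50.981 / 14.5 = 3.5159 m/s².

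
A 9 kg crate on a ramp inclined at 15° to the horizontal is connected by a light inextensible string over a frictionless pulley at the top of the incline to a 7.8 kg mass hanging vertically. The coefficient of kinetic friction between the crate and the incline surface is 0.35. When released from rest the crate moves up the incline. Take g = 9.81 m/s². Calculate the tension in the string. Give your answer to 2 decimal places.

65.46 N

For the crate on the incline: the weight component along the slope is m₁g sin 15° = 9 × 9.81 × 0.2588 = 22.849 N and the normal force is N = m₁g cos 15° = 85.282 N.
Kinetic friction opposes the crate's motion up the incline: f = μN = 0.35 × 85.282 = 29.849 N acting down the slope.
Newton's second law for the crate (up-slope positive): T − 22.849 − 29.849 = 9 a. For the hanging mass (downward positive): 7.8 × 9.81 − T = 7.8 a.
Adding the two equations eliminates T: 23.820 = 16.8 a, so a = 1.4179 m/s².
Then from the hanging mass's equation, T = 7.8 × (9.81 − 1.4179) = 65.458 N.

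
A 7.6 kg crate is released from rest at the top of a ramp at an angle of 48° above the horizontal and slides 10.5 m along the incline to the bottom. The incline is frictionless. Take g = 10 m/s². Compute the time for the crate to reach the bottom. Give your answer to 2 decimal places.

1.68 s

The weight component along the incline is mg sin 48° = 56.479 N and the normal force is N = mg cos 48° = 50.854 N.
With no friction, a = g sin 48° = 7.4314 m/s².
Starting from rest, L = ½at², so t = √(2L/a) = √(2 × 10.5 / 7.4314) = 1.6810 s.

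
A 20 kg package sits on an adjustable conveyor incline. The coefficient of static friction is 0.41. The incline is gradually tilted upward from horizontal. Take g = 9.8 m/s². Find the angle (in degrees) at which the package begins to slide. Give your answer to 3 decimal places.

22.294°

At the threshold of sliding, static friction is at its maximum μ_s N and exactly balances the weight component along the incline: mg sin θ = μ_s mg cos θ.
Hence tan θ = μ_s = 0.41, so θ = arctan(0.41) = 22.2936°.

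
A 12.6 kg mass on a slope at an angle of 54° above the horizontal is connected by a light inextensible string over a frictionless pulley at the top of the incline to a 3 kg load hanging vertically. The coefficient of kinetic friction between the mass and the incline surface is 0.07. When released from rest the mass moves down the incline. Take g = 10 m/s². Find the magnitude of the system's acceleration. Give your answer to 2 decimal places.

4.28 m/s²

For the mass on the incline: the weight component along the slope is m₁g sin 54° = 12.6 × 10 × 0.8090 = 101.934 N and the normal force is N = m₁g cos 54° = 74.061 N.
Kinetic friction opposes the mass's motion down the incline: f = μN = 0.07 × 74.061 = 5.184 N acting up the slope.
Newton's second law for the mass (down-slope positive): 101.934 − 5.184 − T = 12.6 a. For the hanging load (upward positive): T − 3 × 10 = 3 a.
Adding the two equations eliminates T: 66.750 = 15.6 a, so a = 4.2788 m/s².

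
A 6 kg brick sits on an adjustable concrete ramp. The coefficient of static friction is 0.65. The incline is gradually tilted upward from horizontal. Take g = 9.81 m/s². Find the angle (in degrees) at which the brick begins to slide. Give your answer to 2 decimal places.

33.02°

At the threshold of sliding, static friction is at its maximum μ_s N and exactly balances the weight component along the incline: mg sin θ = μ_s mg cos θ.
Hence tan θ = μ_s = 0.65, so θ = arctan(0.65) = 33.0239°.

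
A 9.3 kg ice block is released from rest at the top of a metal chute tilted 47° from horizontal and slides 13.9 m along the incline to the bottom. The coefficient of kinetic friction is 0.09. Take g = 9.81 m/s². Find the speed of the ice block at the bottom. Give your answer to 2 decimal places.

The weight component along the incline is mg sin 47° = 66.724 N and the normal force is N = mg cos 47° = 62.221 N.
Friction up the slope is f = μN = 0.09 × 62.221 = 5.600 N, so the net downslope force is 66.724 − 5.600 = 61.124 N and a = 61.124 / 9.3 = 6.5725 m/s².
Starting from rest over a distance of 13.9 m, v² = 2aL = 2 × 6.5725 × 13.9 = 182.7155, so v = 13.5172 m/s.

13.52 m/s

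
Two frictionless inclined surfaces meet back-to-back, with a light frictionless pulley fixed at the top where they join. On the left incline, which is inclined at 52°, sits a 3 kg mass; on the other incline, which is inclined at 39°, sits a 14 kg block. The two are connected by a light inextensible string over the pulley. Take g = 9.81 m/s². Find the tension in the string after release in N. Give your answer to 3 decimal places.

Resolve each weight along its own incline: the 3 kg mass has component 3 × 9.81 × sin 52° = 23.191 N down its slope, and the 14 kg mass has 14 × 9.81 × sin 39° = 86.431 N down its slope.
The 14 kg side's 86.431 N exceeds the other side's 23.191 N, so that mass slides down and the 3 kg mass slides up. Taking that direction as positive, Newton's second law for the whole system gives 86.431 − 23.191 = (3 + 14) a, so a = 63.240 / 17 = 3.7200 m/s².
For the 3 kg mass (up-slope positive): T − 23.191 = 3 × 3.7200, so T = 34.351 N.

34.351 N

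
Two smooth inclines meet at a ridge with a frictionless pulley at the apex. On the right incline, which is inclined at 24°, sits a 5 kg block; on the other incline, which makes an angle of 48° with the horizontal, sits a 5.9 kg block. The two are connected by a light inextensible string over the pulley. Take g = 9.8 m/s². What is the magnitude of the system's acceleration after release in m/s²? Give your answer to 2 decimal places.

2.11 m/s²

Resolve each weight along its own incline: the 5 kg mass has component 5 × 9.8 × sin 24° = 19.930 N down its slope, and the 5.9 kg mass has 5.9 × 9.8 × sin 48° = 42.969 N down its slope.
The 5.9 kg side's 42.969 N exceeds the other side's 19.930 N, so that mass slides down and the 5 kg mass slides up. Taking that direction as positive, Newton's second law for the whole system gives 42.969 − 19.930 = (5 + 5.9) a, so a = 23.039 / 10.9 = 2.1137 m/s².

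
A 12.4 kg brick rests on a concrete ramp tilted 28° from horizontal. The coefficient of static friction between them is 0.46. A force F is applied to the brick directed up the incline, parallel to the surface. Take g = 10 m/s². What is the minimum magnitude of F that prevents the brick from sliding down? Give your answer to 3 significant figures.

7.85 N

The normal force is N = mg cos 28° = 109.486 N. With F at its minimum the brick is on the verge of sliding down, so static friction is at its maximum μ_s N = 0.46 × 109.486 = 50.364 N and acts up the slope.
Equilibrium along the incline: F + μ_s N = mg sin 28°, so F = 58.214 − 50.364 = 7.850 N.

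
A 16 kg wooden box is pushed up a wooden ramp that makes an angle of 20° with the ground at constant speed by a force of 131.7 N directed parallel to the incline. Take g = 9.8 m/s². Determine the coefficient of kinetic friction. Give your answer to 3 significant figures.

At constant speed ΣF = 0 along the incline. The applied 131.7 N acts up the slope; the weight component mg sin 20° = 53.629 N and kinetic friction μN both act down the slope.
So 131.7 = 53.629 + μ × 147.344, giving μ = (131.7 − 53.629) / 147.344 = 0.5299.

0.530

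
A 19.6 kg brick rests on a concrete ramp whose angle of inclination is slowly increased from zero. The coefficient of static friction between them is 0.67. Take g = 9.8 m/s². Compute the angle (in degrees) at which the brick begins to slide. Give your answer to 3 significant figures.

At the threshold of sliding, static friction is at its maximum μ_s N and exactly balances the weight component along the incline: mg sin θ = μ_s mg cos θ.
Hence tan θ = μ_s = 0.67, so θ = arctan(0.67) = 33.8221°.

33.8°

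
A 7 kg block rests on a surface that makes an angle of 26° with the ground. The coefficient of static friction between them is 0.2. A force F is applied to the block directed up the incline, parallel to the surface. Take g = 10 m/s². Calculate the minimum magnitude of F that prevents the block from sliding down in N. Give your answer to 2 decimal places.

18.10 N

The normal force is N = mg cos 26° = 62.916 N. With F at its minimum the block is on the verge of sliding down, so static friction is at its maximum μ_s N = 0.2 × 62.916 = 12.583 N and acts up the slope.
Equilibrium along the incline: F + μ_s N = mg sin 26°, so F = 30.686 − 12.583 = 18.103 N.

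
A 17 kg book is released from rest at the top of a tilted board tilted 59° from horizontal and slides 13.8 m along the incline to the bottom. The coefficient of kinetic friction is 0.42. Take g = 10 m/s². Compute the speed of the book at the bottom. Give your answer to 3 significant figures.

13.3 m/s

The weight component along the incline is mg sin 59° = 145.718 N and the normal force is N = mg cos 59° = 87.556 N.
Friction up the slope is f = μN = 0.42 × 87.556 = 36.774 N, so the net downslope force is 145.718 − 36.774 = 108.944 N and a = 108.944 / 17 = 6.4085 m/s².
Starting from rest over a distance of 13.8 m, v² = 2aL = 2 × 6.4085 × 13.8 = 176.8746, so v = 13.2994 m/s.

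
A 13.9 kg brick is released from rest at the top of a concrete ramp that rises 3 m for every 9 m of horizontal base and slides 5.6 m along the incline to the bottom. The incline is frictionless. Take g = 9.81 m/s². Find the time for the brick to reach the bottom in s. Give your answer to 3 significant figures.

The weight component along the incline is mg sin 18.43° = 43.121 N and the normal force is N = mg cos 18.43° = 129.362 N.
With no friction, a = g sin 18.43° = 3.1022 m/s².
Starting from rest, L = ½at², so t = √(2L/a) = √(2 × 5.6 / 3.1022) = 1.9001 s.

1.90 s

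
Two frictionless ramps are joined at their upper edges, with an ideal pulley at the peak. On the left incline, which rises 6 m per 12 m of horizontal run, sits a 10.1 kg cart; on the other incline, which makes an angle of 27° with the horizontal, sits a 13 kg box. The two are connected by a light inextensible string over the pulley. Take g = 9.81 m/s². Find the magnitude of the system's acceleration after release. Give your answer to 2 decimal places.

Resolve each weight along its own incline: the 10.1 kg mass has component 10.1 × 9.81 × sin 26.57° = 44.310 N down its slope, and the 13 kg mass has 13 × 9.81 × sin 27° = 57.897 N down its slope.
The 13 kg side's 57.897 N exceeds the other side's 44.310 N, so that mass slides down and the 10.1 kg mass slides up. Taking that direction as positive, Newton's second law for the whole system gives 57.897 − 44.310 = (10.1 + 13) a, so a = 13.587 / 23.1 = 0.5882 m/s².

0.59 m/s²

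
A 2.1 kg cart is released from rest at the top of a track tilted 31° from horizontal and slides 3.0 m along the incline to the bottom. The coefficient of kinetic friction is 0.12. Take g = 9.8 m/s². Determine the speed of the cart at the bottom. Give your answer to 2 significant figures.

4.9 m/s

The weight component along the incline is mg sin 31° = 10.599 N and the normal force is N = mg cos 31° = 17.641 N.
Friction up the slope is f = μN = 0.12 × 17.641 = 2.117 N, so the net downslope force is 10.599 − 2.117 = 8.482 N and a = 8.482 / 2.1 = 4.0390 m/s².
Starting from rest over a distance of 3.0 m, v² = 2aL = 2 × 4.0390 × 3.0 = 24.2340, so v = 4.9228 m/s.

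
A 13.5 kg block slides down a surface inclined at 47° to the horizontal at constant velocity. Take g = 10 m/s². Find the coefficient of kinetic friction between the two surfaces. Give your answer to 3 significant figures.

1.07

At constant velocity the net force along the incline is zero: mg sin 47° = μ mg cos 47°.
So μ = tan 47° = 0.7314 / 0.6820 = 1.0724.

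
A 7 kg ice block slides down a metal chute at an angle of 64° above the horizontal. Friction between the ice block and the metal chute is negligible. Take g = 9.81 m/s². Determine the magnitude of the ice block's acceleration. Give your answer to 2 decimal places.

Resolving the weight along the incline: the component pulling the ice block down the slope is mg sin 64° = 7 × 9.81 × 0.8988 = 61.721 N, and the normal force is N = mg cos 64° = 7 × 9.81 × 0.4384 = 30.105 N.
With no friction the net force along the incline is 61.721 N, so a = g sin 64° = 61.721 / 7 = 8.8173 m/s².

8.82 m/s²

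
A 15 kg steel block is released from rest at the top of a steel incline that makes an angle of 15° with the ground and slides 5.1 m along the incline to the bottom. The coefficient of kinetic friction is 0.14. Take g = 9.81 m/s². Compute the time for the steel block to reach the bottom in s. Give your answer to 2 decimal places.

2.90 s

The weight component along the incline is mg sin 15° = 38.085 N and the normal force is N = mg cos 15° = 142.136 N.
Friction up the slope is f = μN = 0.14 × 142.136 = 19.899 N, so the net downslope force is 38.085 − 19.899 = 18.186 N and a = 18.186 / 15 = 1.2124 m/s².
Starting from rest, L = ½at², so t = √(2L/a) = √(2 × 5.1 / 1.2124) = 2.9005 s.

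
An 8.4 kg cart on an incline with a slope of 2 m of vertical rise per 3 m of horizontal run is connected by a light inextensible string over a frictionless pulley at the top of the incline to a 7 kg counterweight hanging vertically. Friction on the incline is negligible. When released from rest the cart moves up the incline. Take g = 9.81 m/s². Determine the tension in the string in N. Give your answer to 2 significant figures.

58 N

For the cart on the incline: the weight component along the slope is m₁g sin 33.69° = 8.4 × 9.81 × 0.5547 = 45.709 N and the normal force is N = m₁g cos 33.69° = 68.564 N.
Newton's second law for the cart (up-slope positive): T − 45.709 = 8.4 a. For the hanging counterweight (downward positive): 7 × 9.81 − T = 7 a.
Adding the two equations eliminates T: 22.961 = 15.4 a, so a = 1.4910 m/s².
Then from the hanging counterweight's equation, T = 7 × (9.81 − 1.4910) = 58.233 N.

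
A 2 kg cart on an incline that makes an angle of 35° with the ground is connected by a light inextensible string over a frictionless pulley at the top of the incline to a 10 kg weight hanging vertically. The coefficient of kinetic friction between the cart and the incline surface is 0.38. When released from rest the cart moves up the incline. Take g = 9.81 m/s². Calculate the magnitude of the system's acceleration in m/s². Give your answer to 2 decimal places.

For the cart on the incline: the weight component along the slope is m₁g sin 35° = 2 × 9.81 × 0.5736 = 11.254 N and the normal force is N = m₁g cos 35° = 16.072 N.
Kinetic friction opposes the cart's motion up the incline: f = μN = 0.38 × 16.072 = 6.107 N acting down the slope.
Newton's second law for the cart (up-slope positive): T − 11.254 − 6.107 = 2 a. For the hanging weight (downward positive): 10 × 9.81 − T = 10 a.
Adding the two equations eliminates T: 80.739 = 12 a, so a = 6.7283 m/s².

6.73 m/s²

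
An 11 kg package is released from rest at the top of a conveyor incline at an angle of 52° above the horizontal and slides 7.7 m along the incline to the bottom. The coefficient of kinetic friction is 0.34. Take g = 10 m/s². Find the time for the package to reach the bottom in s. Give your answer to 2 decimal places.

1.63 s

The weight component along the incline is mg sin 52° = 86.681 N and the normal force is N = mg cos 52° = 67.723 N.
Friction up the slope is f = μN = 0.34 × 67.723 = 23.026 N, so the net downslope force is 86.681 − 23.026 = 63.655 N and a = 63.655 / 11 = 5.7868 m/s².
Starting from rest, L = ½at², so t = √(2L/a) = √(2 × 7.7 / 5.7868) = 1.6313 s.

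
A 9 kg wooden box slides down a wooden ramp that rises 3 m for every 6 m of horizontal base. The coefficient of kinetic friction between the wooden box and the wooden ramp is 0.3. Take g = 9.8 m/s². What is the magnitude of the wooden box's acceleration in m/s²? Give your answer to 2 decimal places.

Resolving the weight along the incline: the component pulling the wooden box down the slope is mg sin 26.57° = 9 × 9.8 × 0.4472 = 39.443 N, and the normal force is N = mg cos 26.57° = 9 × 9.8 × 0.8944 = 78.886 N.
Kinetic friction acts up the slope with magnitude f = μN = 0.3 × 78.886 = 23.666 N.
Net force along the incline is 39.443 − 23.666 = 15.777 N, so a = 15.777 / 9 = 1.7530 m/s².

1.75 m/s²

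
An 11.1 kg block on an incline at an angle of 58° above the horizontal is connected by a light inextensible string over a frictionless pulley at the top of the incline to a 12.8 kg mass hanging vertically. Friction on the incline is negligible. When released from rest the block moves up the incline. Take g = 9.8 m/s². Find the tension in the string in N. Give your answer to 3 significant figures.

108 N

For the block on the incline: the weight component along the slope is m₁g sin 58° = 11.1 × 9.8 × 0.8480 = 92.245 N and the normal force is N = m₁g cos 58° = 57.645 N.
Newton's second law for the block (up-slope positive): T − 92.245 = 11.1 a. For the hanging mass (downward positive): 12.8 × 9.8 − T = 12.8 a.
Adding the two equations eliminates T: 33.195 = 23.9 a, so a = 1.3889 m/s².
Then from the hanging mass's equation, T = 12.8 × (9.8 − 1.3889) = 107.662 N.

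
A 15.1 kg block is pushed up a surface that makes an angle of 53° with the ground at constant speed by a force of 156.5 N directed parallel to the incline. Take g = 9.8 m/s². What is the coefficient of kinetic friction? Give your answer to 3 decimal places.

At constant speed ΣF = 0 along the incline. The applied 156.5 N acts up the slope; the weight component mg sin 53° = 118.182 N and kinetic friction μN both act down the slope.
So 156.5 = 118.182 + μ × 89.057, giving μ = (156.5 − 118.182) / 89.057 = 0.4303.

0.430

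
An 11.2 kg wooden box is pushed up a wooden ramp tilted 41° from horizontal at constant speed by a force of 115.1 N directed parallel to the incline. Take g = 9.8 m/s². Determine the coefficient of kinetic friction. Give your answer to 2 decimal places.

At constant speed ΣF = 0 along the incline. The applied 115.1 N acts up the slope; the weight component mg sin 41° = 72.009 N and kinetic friction μN both act down the slope.
So 115.1 = 72.009 + μ × 82.837, giving μ = (115.1 − 72.009) / 82.837 = 0.5202.

0.52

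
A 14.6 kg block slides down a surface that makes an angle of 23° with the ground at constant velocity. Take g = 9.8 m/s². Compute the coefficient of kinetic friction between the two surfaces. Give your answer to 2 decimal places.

At constant velocity the net force along the incline is zero: mg sin 23° = μ mg cos 23°.
So μ = tan 23° = 0.3907 / 0.9205 = 0.4244.

0.42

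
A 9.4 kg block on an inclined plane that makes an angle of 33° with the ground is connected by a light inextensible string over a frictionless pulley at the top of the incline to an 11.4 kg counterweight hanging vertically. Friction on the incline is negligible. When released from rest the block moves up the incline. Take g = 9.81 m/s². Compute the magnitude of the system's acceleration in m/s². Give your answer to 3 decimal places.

2.962 m/s²

For the block on the incline: the weight component along the slope is m₁g sin 33° = 9.4 × 9.81 × 0.5446 = 50.220 N and the normal force is N = m₁g cos 33° = 77.337 N.
Newton's second law for the block (up-slope positive): T − 50.220 = 9.4 a. For the hanging counterweight (downward positive): 11.4 × 9.81 − T = 11.4 a.
Adding the two equations eliminates T: 61.614 = 20.8 a, so a = 2.9622 m/s².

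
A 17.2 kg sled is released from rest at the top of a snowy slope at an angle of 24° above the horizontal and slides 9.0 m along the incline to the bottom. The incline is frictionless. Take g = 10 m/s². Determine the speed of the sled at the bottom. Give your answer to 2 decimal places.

8.56 m/s

The weight component along the incline is mg sin 24° = 69.959 N and the normal force is N = mg cos 24° = 157.130 N.
With no friction, a = g sin 24° = 4.0674 m/s².
Starting from rest over a distance of 9.0 m, v² = 2aL = 2 × 4.0674 × 9.0 = 73.2132, so v = 8.5565 m/s.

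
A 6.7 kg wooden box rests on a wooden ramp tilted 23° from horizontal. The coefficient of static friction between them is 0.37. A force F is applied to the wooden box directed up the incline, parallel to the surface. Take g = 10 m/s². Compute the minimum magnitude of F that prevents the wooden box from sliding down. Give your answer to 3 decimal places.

3.360 N

The normal force is N = mg cos 23° = 61.674 N. With F at its minimum the wooden box is on the verge of sliding down, so static friction is at its maximum μ_s N = 0.37 × 61.674 = 22.819 N and acts up the slope.
Equilibrium along the incline: F + μ_s N = mg sin 23°, so F = 26.179 − 22.819 = 3.360 N.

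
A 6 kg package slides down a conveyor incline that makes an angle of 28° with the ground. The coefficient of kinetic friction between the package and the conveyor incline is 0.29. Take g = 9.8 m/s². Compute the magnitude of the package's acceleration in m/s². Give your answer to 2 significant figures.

Resolving the weight along the incline: the component pulling the package down the slope is mg sin 28° = 6 × 9.8 × 0.4695 = 27.607 N, and the normal force is N = mg cos 28° = 6 × 9.8 × 0.8829 = 51.915 N.
Kinetic friction acts up the slope with magnitude f = μN = 0.29 × 51.915 = 15.055 N.
Net force along the incline is 27.607 − 15.055 = 12.552 N, so a = 12.552 / 6 = 2.0920 m/s².

2.1 m/s²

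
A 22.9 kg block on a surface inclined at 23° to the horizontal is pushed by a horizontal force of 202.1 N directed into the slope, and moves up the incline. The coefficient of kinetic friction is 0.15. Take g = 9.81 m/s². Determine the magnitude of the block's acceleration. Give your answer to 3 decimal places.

2.419 m/s²

The horizontal push has components F cos 23° = 202.1 × 0.9205 = 186.033 N up the incline and F sin 23° = 202.1 × 0.3907 = 78.960 N pressing into the surface.
The normal force is therefore N = mg cos 23° + F sin 23° = 206.789 + 78.960 = 285.749 N, and kinetic friction down the slope is μN = 0.15 × 285.749 = 42.862 N.
Along the incline: F cos 23° − mg sin 23° − μN = ma, so 186.033 − 87.770 − 42.862 = 22.9 a, giving a = 2.4193 m/s².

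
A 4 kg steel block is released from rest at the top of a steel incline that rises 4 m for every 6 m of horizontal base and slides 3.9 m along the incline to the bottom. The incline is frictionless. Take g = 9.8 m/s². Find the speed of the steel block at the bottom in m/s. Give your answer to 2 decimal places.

6.51 m/s

The weight component along the incline is mg sin 33.69° = 21.744 N and the normal force is N = mg cos 33.69° = 32.616 N.
With no friction, a = g sin 33.69° = 5.4361 m/s².
Starting from rest over a distance of 3.9 m, v² = 2aL = 2 × 5.4361 × 3.9 = 42.4016, so v = 6.5117 m/s.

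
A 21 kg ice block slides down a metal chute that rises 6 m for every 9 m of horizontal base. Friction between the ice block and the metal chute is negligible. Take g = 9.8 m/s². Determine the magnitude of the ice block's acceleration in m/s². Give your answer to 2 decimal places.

5.44 m/s²

Resolving the weight along the incline: the component pulling the ice block down the slope is mg sin 33.69° = 21 × 9.8 × 0.5547 = 114.157 N, and the normal force is N = mg cos 33.69° = 21 × 9.8 × 0.8321 = 171.246 N.
With no friction the net force along the incline is 114.157 N, so a = g sin 33.69° = 114.157 / 21 = 5.4360 m/s².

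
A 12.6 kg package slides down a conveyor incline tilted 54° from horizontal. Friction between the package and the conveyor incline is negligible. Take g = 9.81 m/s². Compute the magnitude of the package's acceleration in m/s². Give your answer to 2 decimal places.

Resolving the weight along the incline: the component pulling the package down the slope is mg sin 54° = 12.6 × 9.81 × 0.8090 = 99.997 N, and the normal force is N = mg cos 54° = 12.6 × 9.81 × 0.5878 = 72.656 N.
With no friction the net force along the incline is 99.997 N, so a = g sin 54° = 99.997 / 12.6 = 7.9363 m/s².

7.94 m/s²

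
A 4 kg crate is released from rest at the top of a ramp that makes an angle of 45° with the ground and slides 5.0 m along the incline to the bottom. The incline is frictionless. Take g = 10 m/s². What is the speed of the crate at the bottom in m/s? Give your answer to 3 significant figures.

8.41 m/s

The weight component along the incline is mg sin 45° = 28.284 N and the normal force is N = mg cos 45° = 28.284 N.
With no friction, a = g sin 45° = 7.0711 m/s².
Starting from rest over a distance of 5.0 m, v² = 2aL = 2 × 7.0711 × 5.0 = 70.7110, so v = 8.4090 m/s.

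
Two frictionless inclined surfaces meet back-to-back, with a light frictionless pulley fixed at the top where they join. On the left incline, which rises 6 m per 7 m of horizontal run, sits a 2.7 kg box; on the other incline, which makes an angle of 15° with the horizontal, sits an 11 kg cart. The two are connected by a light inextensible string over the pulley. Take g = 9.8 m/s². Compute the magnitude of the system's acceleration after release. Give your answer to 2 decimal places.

0.78 m/s²

Resolve each weight along its own incline: the 2.7 kg mass has component 2.7 × 9.8 × sin 40.60° = 17.220 N down its slope, and the 11 kg mass has 11 × 9.8 × sin 15° = 27.901 N down its slope.
The 11 kg side's 27.901 N exceeds the other side's 17.220 N, so that mass slides down and the 2.7 kg mass slides up. Taking that direction as positive, Newton's second law for the whole system gives 27.901 − 17.220 = (2.7 + 11) a, so a = 10.681 / 13.7 = 0.7796 m/s².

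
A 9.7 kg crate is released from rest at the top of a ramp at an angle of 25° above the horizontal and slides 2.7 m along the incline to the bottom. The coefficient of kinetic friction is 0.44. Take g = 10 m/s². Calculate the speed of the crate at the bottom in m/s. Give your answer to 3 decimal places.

The weight component along the incline is mg sin 25° = 40.994 N and the normal force is N = mg cos 25° = 87.912 N.
Friction up the slope is f = μN = 0.44 × 87.912 = 38.681 N, so the net downslope force is 40.994 − 38.681 = 2.313 N and a = 2.313 / 9.7 = 0.2385 m/s².
Starting from rest over a distance of 2.7 m, v² = 2aL = 2 × 0.2385 × 2.7 = 1.2879, so v = 1.1349 m/s.

1.135 m/s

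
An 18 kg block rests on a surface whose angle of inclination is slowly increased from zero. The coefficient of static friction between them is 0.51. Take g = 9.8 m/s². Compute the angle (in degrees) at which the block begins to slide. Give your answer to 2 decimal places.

27.02°

At the threshold of sliding, static friction is at its maximum μ_s N and exactly balances the weight component along the incline: mg sin θ = μ_s mg cos θ.
Hence tan θ = μ_s = 0.51, so θ = arctan(0.51) = 27.0216°.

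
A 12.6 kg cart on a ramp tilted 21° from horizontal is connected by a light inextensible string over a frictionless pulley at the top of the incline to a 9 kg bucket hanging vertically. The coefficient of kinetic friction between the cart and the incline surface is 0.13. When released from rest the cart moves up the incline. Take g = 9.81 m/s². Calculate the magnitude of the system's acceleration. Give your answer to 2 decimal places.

1.34 m/s²

For the cart on the incline: the weight component along the slope is m₁g sin 21° = 12.6 × 9.81 × 0.3584 = 44.300 N and the normal force is N = m₁g cos 21° = 115.396 N.
Kinetic friction opposes the cart's motion up the incline: f = μN = 0.13 × 115.396 = 15.001 N acting down the slope.
Newton's second law for the cart (up-slope positive): T − 44.300 − 15.001 = 12.6 a. For the hanging bucket (downward positive): 9 × 9.81 − T = 9 a.
Adding the two equations eliminates T: 28.989 = 21.6 a, so a = 1.3421 m/s².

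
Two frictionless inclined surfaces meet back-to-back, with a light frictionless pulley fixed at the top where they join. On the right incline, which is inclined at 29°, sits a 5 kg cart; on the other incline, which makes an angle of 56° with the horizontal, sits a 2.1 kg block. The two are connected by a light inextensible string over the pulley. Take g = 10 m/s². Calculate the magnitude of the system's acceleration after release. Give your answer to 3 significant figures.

Resolve each weight along its own incline: the 5 kg mass has component 5 × 10 × sin 29° = 24.240 N down its slope, and the 2.1 kg mass has 2.1 × 10 × sin 56° = 17.410 N down its slope.
The 5 kg side's 24.240 N exceeds the other side's 17.410 N, so that mass slides down and the 2.1 kg mass slides up. Taking that direction as positive, Newton's second law for the whole system gives 24.240 − 17.410 = (5 + 2.1) a, so a = 6.830 / 7.1 = 0.9620 m/s².

0.962 m/s²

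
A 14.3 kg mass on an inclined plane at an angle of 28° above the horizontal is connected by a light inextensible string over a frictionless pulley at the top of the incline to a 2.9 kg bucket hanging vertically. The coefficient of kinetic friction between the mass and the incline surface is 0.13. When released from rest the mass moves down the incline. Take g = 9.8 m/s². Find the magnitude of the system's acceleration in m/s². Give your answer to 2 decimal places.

1.24 m/s²

For the mass on the incline: the weight component along the slope is m₁g sin 28° = 14.3 × 9.8 × 0.4695 = 65.796 N and the normal force is N = m₁g cos 28° = 123.736 N.
Kinetic friction opposes the mass's motion down the incline: f = μN = 0.13 × 123.736 = 16.086 N acting up the slope.
Newton's second law for the mass (down-slope positive): 65.796 − 16.086 − T = 14.3 a. For the hanging bucket (upward positive): T − 2.9 × 9.8 = 2.9 a.
Adding the two equations eliminates T: 21.290 = 17.2 a, so a = 1.2378 m/s².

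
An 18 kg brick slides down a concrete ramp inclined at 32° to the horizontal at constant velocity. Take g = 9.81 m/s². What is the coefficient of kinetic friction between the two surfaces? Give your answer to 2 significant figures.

At constant velocity the net force along the incline is zero: mg sin 32° = μ mg cos 32°.
So μ = tan 32° = 0.5299 / 0.8480 = 0.6249.

0.62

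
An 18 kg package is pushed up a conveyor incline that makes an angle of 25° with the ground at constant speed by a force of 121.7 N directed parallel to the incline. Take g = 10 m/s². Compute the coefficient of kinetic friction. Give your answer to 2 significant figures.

At constant speed ΣF = 0 along the incline. The applied 121.7 N acts up the slope; the weight component mg sin 25° = 76.071 N and kinetic friction μN both act down the slope.
So 121.7 = 76.071 + μ × 163.135, giving μ = (121.7 − 76.071) / 163.135 = 0.2797.

0.28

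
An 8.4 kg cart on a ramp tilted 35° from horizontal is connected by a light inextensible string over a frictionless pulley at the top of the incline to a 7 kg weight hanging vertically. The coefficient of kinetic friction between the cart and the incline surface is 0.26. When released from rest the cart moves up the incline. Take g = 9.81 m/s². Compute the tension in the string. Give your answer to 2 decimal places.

66.92 N

For the cart on the incline: the weight component along the slope is m₁g sin 35° = 8.4 × 9.81 × 0.5736 = 47.267 N and the normal force is N = m₁g cos 35° = 67.501 N.
Kinetic friction opposes the cart's motion up the incline: f = μN = 0.26 × 67.501 = 17.550 N acting down the slope.
Newton's second law for the cart (up-slope positive): T − 47.267 − 17.550 = 8.4 a. For the hanging weight (downward positive): 7 × 9.81 − T = 7 a.
Adding the two equations eliminates T: 3.853 = 15.4 a, so a = 0.2502 m/s².
Then from the hanging weight's equation, T = 7 × (9.81 − 0.2502) = 66.919 N.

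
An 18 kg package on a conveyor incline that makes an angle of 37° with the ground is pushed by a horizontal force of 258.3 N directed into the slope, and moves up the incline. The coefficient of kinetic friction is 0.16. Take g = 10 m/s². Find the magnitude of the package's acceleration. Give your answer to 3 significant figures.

The horizontal push has components F cos 37° = 258.3 × 0.7986 = 206.278 N up the incline and F sin 37° = 258.3 × 0.6018 = 155.445 N pressing into the surface.
The normal force is therefore N = mg cos 37° + F sin 37° = 143.748 + 155.445 = 299.193 N, and kinetic friction down the slope is μN = 0.16 × 299.193 = 47.871 N.
Along the incline: F cos 37° − mg sin 37° − μN = ma, so 206.278 − 108.324 − 47.871 = 18 a, giving a = 2.7824 m/s².

2.78 m/s²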